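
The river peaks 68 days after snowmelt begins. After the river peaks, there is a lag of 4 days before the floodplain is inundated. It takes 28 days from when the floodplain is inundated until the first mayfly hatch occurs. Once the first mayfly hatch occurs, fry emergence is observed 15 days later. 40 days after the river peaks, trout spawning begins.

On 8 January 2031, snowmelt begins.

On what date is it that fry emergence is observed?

Snowmelt begins: Jan 8, 2031.
The river peaks: Jan 8, 2031 + 68 days = Mar 17, 2031.
The floodplain is inundated: Mar 17, 2031 + 4 days = Mar 21, 2031.
The first mayfly hatch occurs: Mar 21, 2031 + 28 days = Apr 18, 2031.
Fry emergence is observed: Apr 18, 2031 + 15 days = May 3, 2031.

3 May 2031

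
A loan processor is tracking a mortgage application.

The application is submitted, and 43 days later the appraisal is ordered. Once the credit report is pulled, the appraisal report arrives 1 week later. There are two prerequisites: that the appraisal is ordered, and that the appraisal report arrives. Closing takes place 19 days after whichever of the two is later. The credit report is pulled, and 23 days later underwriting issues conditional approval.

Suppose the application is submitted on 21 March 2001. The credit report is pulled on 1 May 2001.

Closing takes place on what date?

27 May 2001

The application is submitted: Mar 21, 2001.
The appraisal is ordered: Mar 21, 2001 + 43 days = May 3, 2001.
The credit report is pulled: May 1, 2001.
The appraisal report arrives: May 1, 2001 + 1 week = May 8, 2001.
Both prerequisites met — the appraisal is ordered (May 3, 2001), the appraisal report arrives (May 8, 2001); the later is May 8, 2001.
Closing takes place: May 8, 2001 + 19 days = May 27, 2001.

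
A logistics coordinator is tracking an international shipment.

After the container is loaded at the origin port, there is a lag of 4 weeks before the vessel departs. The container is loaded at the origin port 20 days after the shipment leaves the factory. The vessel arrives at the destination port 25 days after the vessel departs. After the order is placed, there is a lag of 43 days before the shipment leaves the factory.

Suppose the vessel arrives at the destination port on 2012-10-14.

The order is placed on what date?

2012-06-20

The vessel arrives at the destination port: Oct 14, 2012.
The vessel departs: Oct 14, 2012 − 25 days = Sep 19, 2012.
The container is loaded at the origin port: Sep 19, 2012 − 4 weeks = Aug 22, 2012.
The shipment leaves the factory: Aug 22, 2012 − 20 days = Aug 2, 2012.
The order is placed: Aug 2, 2012 − 43 days = Jun 20, 2012.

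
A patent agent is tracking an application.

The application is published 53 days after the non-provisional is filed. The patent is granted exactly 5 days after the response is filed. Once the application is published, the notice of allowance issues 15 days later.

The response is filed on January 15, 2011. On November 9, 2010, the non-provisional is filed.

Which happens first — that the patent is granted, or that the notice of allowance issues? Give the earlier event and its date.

The response is filed: Jan 15, 2011.
The patent is granted: Jan 15, 2011 + 5 days = Jan 20, 2011.
The non-provisional is filed: Nov 9, 2010.
The application is published: Nov 9, 2010 + 53 days = Jan 1, 2011.
The notice of allowance issues: Jan 1, 2011 + 15 days = Jan 16, 2011.
Comparing: the patent is granted on Jan 20, 2011 vs the notice of allowance issues on Jan 16, 2011. Earlier: the notice of allowance issues.

The notice of allowance issues — January 16, 2011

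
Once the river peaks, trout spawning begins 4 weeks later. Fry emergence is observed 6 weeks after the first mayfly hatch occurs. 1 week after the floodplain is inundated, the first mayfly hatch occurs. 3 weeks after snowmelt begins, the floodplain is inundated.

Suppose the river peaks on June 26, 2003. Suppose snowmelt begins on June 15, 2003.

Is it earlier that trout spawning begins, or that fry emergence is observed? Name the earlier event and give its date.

The river peaks: Jun 26, 2003.
Trout spawning begins: Jun 26, 2003 + 4 weeks = Jul 24, 2003.
Snowmelt begins: Jun 15, 2003.
The floodplain is inundated: Jun 15, 2003 + 3 weeks = Jul 6, 2003.
The first mayfly hatch occurs: Jul 6, 2003 + 1 week = Jul 13, 2003.
Fry emergence is observed: Jul 13, 2003 + 6 weeks = Aug 24, 2003.
Comparing: trout spawning begins on Jul 24, 2003 vs fry emergence is observed on Aug 24, 2003. Earlier: trout spawning begins.

Trout spawning begins — July 24, 2003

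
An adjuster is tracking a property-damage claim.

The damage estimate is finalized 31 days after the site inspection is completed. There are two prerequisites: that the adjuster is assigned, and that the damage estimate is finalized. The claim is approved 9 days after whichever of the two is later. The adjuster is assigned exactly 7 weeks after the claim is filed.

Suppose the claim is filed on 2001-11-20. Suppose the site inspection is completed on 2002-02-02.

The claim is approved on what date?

The claim is filed: Nov 20, 2001.
The adjuster is assigned: Nov 20, 2001 + 7 weeks = Jan 8, 2002.
The site inspection is completed: Feb 2, 2002.
The damage estimate is finalized: Feb 2, 2002 + 31 days = Mar 5, 2002.
Both prerequisites met — the adjuster is assigned (Jan 8, 2002), the damage estimate is finalized (Mar 5, 2002); the later is Mar 5, 2002.
The claim is approved: Mar 5, 2002 + 9 days = Mar 14, 2002.

2002-03-14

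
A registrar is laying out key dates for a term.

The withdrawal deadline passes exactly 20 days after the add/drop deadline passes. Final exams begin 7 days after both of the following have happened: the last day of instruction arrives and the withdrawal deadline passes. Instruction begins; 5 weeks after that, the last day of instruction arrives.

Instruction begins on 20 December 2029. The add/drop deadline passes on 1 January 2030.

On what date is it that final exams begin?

31 January 2030

Instruction begins: Dec 20, 2029.
The last day of instruction arrives: Dec 20, 2029 + 5 weeks = Jan 24, 2030.
The add/drop deadline passes: Jan 1, 2030.
The withdrawal deadline passes: Jan 1, 2030 + 20 days = Jan 21, 2030.
Both prerequisites met — the last day of instruction arrives (Jan 24, 2030), the withdrawal deadline passes (Jan 21, 2030); the later is Jan 24, 2030.
Final exams begin: Jan 24, 2030 + 7 days = Jan 31, 2030.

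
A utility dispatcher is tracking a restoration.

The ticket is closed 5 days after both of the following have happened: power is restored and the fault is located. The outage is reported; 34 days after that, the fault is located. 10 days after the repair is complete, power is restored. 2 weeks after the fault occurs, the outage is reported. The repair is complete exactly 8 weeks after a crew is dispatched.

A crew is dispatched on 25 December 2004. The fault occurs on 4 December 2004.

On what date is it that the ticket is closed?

6 March 2005

A crew is dispatched: Dec 25, 2004.
The repair is complete: Dec 25, 2004 + 8 weeks = Feb 19, 2005.
Power is restored: Feb 19, 2005 + 10 days = Mar 1, 2005.
The fault occurs: Dec 4, 2004.
The outage is reported: Dec 4, 2004 + 2 weeks = Dec 18, 2004.
The fault is located: Dec 18, 2004 + 34 days = Jan 21, 2005.
Both prerequisites met — power is restored (Mar 1, 2005), the fault is located (Jan 21, 2005); the later is Mar 1, 2005.
The ticket is closed: Mar 1, 2005 + 5 days = Mar 6, 2005.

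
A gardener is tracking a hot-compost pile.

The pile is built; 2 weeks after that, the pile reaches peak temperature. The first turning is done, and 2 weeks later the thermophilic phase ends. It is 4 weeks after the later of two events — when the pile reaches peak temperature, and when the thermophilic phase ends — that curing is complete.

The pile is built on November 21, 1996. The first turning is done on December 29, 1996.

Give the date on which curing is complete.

The pile is built: Nov 21, 1996.
The pile reaches peak temperature: Nov 21, 1996 + 2 weeks = Dec 5, 1996.
The first turning is done: Dec 29, 1996.
The thermophilic phase ends: Dec 29, 1996 + 2 weeks = Jan 12, 1997.
Both prerequisites met — the pile reaches peak temperature (Dec 5, 1996), the thermophilic phase ends (Jan 12, 1997); the later is Jan 12, 1997.
Curing is complete: Jan 12, 1997 + 4 weeks = Feb 9, 1997.

February 9, 1997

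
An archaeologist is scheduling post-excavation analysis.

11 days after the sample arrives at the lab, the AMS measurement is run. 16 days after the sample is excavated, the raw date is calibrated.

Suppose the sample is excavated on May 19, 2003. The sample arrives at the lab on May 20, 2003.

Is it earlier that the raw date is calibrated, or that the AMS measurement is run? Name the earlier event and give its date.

The AMS measurement is run — May 31, 2003

The sample is excavated: May 19, 2003.
The raw date is calibrated: May 19, 2003 + 16 days = Jun 4, 2003.
The sample arrives at the lab: May 20, 2003.
The AMS measurement is run: May 20, 2003 + 11 days = May 31, 2003.
Comparing: the raw date is calibrated on Jun 4, 2003 vs the AMS measurement is run on May 31, 2003. Earlier: the AMS measurement is run.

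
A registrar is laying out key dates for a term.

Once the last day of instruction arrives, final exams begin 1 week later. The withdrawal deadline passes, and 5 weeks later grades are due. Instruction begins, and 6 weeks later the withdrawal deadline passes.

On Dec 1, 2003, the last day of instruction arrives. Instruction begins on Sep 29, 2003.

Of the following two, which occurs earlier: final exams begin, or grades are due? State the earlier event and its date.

The last day of instruction arrives: Dec 1, 2003.
Final exams begin: Dec 1, 2003 + 1 week = Dec 8, 2003.
Instruction begins: Sep 29, 2003.
The withdrawal deadline passes: Sep 29, 2003 + 6 weeks = Nov 10, 2003.
Grades are due: Nov 10, 2003 + 5 weeks = Dec 15, 2003.
Comparing: final exams begin on Dec 8, 2003 vs grades are due on Dec 15, 2003. Earlier: final exams begin.

Final exams begin — Dec 8, 2003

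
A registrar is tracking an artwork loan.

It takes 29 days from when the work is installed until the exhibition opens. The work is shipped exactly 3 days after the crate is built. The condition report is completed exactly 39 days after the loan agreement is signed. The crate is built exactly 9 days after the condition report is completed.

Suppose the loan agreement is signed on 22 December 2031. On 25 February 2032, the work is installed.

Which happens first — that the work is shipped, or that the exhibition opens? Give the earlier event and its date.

The loan agreement is signed: Dec 22, 2031.
The condition report is completed: Dec 22, 2031 + 39 days = Jan 30, 2032.
The crate is built: Jan 30, 2032 + 9 days = Feb 8, 2032.
The work is shipped: Feb 8, 2032 + 3 days = Feb 11, 2032.
The work is installed: Feb 25, 2032.
The exhibition opens: Feb 25, 2032 + 29 days = Mar 25, 2032.
Comparing: the work is shipped on Feb 11, 2032 vs the exhibition opens on Mar 25, 2032. Earlier: the work is shipped.

The work is shipped — 11 February 2032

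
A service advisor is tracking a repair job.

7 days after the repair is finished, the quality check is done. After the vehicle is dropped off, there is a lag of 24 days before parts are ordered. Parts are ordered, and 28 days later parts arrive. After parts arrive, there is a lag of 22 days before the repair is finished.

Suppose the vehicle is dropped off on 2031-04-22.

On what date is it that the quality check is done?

The vehicle is dropped off: Apr 22, 2031.
Parts are ordered: Apr 22, 2031 + 24 days = May 16, 2031.
Parts arrive: May 16, 2031 + 28 days = Jun 13, 2031.
The repair is finished: Jun 13, 2031 + 22 days = Jul 5, 2031.
The quality check is done: Jul 5, 2031 + 7 days = Jul 12, 2031.

2031-07-12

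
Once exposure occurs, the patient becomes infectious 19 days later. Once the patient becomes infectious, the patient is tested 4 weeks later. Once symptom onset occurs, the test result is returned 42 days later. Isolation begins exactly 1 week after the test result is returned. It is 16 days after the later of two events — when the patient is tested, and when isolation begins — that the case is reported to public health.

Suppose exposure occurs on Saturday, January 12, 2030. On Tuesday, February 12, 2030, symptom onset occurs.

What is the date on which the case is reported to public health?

Exposure occurs: Jan 12, 2030.
The patient becomes infectious: Jan 12, 2030 + 19 days = Jan 31, 2030.
The patient is tested: Jan 31, 2030 + 4 weeks = Feb 28, 2030.
Symptom onset occurs: Feb 12, 2030.
The test result is returned: Feb 12, 2030 + 42 days = Mar 26, 2030.
Isolation begins: Mar 26, 2030 + 1 week = Apr 2, 2030.
Both prerequisites met — the patient is tested (Feb 28, 2030), isolation begins (Apr 2, 2030); the later is Apr 2, 2030.
The case is reported to public health: Apr 2, 2030 + 16 days = Apr 18, 2030.

Thursday, April 18, 2030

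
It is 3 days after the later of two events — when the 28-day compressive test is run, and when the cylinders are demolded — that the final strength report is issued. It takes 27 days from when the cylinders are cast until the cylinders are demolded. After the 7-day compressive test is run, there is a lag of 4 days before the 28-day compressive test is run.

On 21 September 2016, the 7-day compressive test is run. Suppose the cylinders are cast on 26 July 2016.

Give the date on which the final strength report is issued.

The 7-day compressive test is run: Sep 21, 2016.
The 28-day compressive test is run: Sep 21, 2016 + 4 days = Sep 25, 2016.
The cylinders are cast: Jul 26, 2016.
The cylinders are demolded: Jul 26, 2016 + 27 days = Aug 22, 2016.
Both prerequisites met — the 28-day compressive test is run (Sep 25, 2016), the cylinders are demolded (Aug 22, 2016); the later is Sep 25, 2016.
The final strength report is issued: Sep 25, 2016 + 3 days = Sep 28, 2016.

28 September 2016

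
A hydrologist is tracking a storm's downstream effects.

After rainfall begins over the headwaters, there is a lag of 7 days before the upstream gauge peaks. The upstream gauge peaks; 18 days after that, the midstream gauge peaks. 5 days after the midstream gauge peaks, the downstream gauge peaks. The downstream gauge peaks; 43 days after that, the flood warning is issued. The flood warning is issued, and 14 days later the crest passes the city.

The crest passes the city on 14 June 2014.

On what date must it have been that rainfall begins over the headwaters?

The crest passes the city: Jun 14, 2014.
The flood warning is issued: Jun 14, 2014 − 14 days = May 31, 2014.
The downstream gauge peaks: May 31, 2014 − 43 days = Apr 18, 2014.
The midstream gauge peaks: Apr 18, 2014 − 5 days = Apr 13, 2014.
The upstream gauge peaks: Apr 13, 2014 − 18 days = Mar 26, 2014.
Rainfall begins over the headwaters: Mar 26, 2014 − 7 days = Mar 19, 2014.

19 March 2014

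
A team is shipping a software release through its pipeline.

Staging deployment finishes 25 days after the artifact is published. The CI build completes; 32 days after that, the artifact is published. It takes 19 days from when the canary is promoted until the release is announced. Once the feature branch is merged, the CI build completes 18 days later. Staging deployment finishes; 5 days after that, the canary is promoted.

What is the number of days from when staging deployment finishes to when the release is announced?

24 days

Causal path: staging deployment finishes → the canary is promoted → the release is announced.
Total delay along the path: 5 + 19 = 24 days.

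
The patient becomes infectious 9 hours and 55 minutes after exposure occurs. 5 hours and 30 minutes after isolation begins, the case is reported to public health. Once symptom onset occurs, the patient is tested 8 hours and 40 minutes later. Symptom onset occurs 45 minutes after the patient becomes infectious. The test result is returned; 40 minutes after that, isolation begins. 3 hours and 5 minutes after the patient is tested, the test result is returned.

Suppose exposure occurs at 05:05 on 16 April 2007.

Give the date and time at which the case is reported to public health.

09:40 on 17 April 2007

Exposure occurs: 05:05 Apr 16, 2007.
The patient becomes infectious: 05:05 Apr 16, 2007 + 9h55m = 15:00 Apr 16, 2007.
Symptom onset occurs: 15:00 Apr 16, 2007 + 45m = 15:45 Apr 16, 2007.
The patient is tested: 15:45 Apr 16, 2007 + 8h40m = 00:25 Apr 17, 2007.
The test result is returned: 00:25 Apr 17, 2007 + 3h05m = 03:30 Apr 17, 2007.
Isolation begins: 03:30 Apr 17, 2007 + 40m = 04:10 Apr 17, 2007.
The case is reported to public health: 04:10 Apr 17, 2007 + 5h30m = 09:40 Apr 17, 2007.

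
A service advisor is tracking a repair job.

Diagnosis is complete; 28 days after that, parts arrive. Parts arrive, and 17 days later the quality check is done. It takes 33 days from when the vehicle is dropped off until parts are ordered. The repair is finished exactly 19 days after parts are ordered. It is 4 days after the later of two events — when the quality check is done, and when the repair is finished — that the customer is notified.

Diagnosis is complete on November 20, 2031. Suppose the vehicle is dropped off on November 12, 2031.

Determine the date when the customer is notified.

January 8, 2032

Diagnosis is complete: Nov 20, 2031.
Parts arrive: Nov 20, 2031 + 28 days = Dec 18, 2031.
The quality check is done: Dec 18, 2031 + 17 days = Jan 4, 2032.
The vehicle is dropped off: Nov 12, 2031.
Parts are ordered: Nov 12, 2031 + 33 days = Dec 15, 2031.
The repair is finished: Dec 15, 2031 + 19 days = Jan 3, 2032.
Both prerequisites met — the quality check is done (Jan 4, 2032), the repair is finished (Jan 3, 2032); the later is Jan 4, 2032.
The customer is notified: Jan 4, 2032 + 4 days = Jan 8, 2032.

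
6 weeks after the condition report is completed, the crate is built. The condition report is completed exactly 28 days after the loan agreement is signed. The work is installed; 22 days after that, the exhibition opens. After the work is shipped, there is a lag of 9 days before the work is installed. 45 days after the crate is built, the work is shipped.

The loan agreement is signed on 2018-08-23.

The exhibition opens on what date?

2019-01-16

The loan agreement is signed: Aug 23, 2018.
The condition report is completed: Aug 23, 2018 + 28 days = Sep 20, 2018.
The crate is built: Sep 20, 2018 + 6 weeks = Nov 1, 2018.
The work is shipped: Nov 1, 2018 + 45 days = Dec 16, 2018.
The work is installed: Dec 16, 2018 + 9 days = Dec 25, 2018.
The exhibition opens: Dec 25, 2018 + 22 days = Jan 16, 2019.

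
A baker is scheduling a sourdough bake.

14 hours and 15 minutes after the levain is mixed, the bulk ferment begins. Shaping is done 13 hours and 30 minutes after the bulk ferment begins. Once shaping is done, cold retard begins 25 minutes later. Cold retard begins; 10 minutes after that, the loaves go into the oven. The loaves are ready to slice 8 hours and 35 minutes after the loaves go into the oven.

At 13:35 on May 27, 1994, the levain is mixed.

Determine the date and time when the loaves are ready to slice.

02:30 on May 29, 1994

The levain is mixed: 13:35 May 27, 1994.
The bulk ferment begins: 13:35 May 27, 1994 + 14h15m = 03:50 May 28, 1994.
Shaping is done: 03:50 May 28, 1994 + 13h30m = 17:20 May 28, 1994.
Cold retard begins: 17:20 May 28, 1994 + 25m = 17:45 May 28, 1994.
The loaves go into the oven: 17:45 May 28, 1994 + 10m = 17:55 May 28, 1994.
The loaves are ready to slice: 17:55 May 28, 1994 + 8h35m = 02:30 May 29, 1994.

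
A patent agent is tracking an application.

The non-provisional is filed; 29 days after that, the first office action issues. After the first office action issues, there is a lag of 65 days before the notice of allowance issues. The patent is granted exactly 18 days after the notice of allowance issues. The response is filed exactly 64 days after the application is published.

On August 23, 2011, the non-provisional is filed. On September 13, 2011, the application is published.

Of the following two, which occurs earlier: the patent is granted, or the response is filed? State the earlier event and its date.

The response is filed — November 16, 2011

The non-provisional is filed: Aug 23, 2011.
The first office action issues: Aug 23, 2011 + 29 days = Sep 21, 2011.
The notice of allowance issues: Sep 21, 2011 + 65 days = Nov 25, 2011.
The patent is granted: Nov 25, 2011 + 18 days = Dec 13, 2011.
The application is published: Sep 13, 2011.
The response is filed: Sep 13, 2011 + 64 days = Nov 16, 2011.
Comparing: the patent is granted on Dec 13, 2011 vs the response is filed on Nov 16, 2011. Earlier: the response is filed.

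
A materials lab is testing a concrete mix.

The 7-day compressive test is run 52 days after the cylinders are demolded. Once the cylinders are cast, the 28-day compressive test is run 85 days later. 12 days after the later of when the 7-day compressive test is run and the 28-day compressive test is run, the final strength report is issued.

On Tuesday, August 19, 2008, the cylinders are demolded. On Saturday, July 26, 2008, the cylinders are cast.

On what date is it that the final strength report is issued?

The cylinders are demolded: Aug 19, 2008.
The 7-day compressive test is run: Aug 19, 2008 + 52 days = Oct 10, 2008.
The cylinders are cast: Jul 26, 2008.
The 28-day compressive test is run: Jul 26, 2008 + 85 days = Oct 19, 2008.
Both prerequisites met — the 7-day compressive test is run (Oct 10, 2008), the 28-day compressive test is run (Oct 19, 2008); the later is Oct 19, 2008.
The final strength report is issued: Oct 19, 2008 + 12 days = Oct 31, 2008.

Friday, October 31, 2008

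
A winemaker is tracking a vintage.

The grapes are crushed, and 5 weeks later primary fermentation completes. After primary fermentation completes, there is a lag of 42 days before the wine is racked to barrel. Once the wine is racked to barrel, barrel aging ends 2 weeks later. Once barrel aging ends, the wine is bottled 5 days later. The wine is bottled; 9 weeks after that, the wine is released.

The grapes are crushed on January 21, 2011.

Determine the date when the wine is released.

June 29, 2011

The grapes are crushed: Jan 21, 2011.
Primary fermentation completes: Jan 21, 2011 + 5 weeks = Feb 25, 2011.
The wine is racked to barrel: Feb 25, 2011 + 42 days = Apr 8, 2011.
Barrel aging ends: Apr 8, 2011 + 2 weeks = Apr 22, 2011.
The wine is bottled: Apr 22, 2011 + 5 days = Apr 27, 2011.
The wine is released: Apr 27, 2011 + 9 weeks = Jun 29, 2011.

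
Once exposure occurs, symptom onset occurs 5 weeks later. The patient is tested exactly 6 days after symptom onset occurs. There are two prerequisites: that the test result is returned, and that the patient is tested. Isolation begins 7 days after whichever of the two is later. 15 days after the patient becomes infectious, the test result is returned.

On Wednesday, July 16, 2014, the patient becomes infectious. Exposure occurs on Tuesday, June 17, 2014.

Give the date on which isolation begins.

Thursday, August 7, 2014

The patient becomes infectious: Jul 16, 2014.
The test result is returned: Jul 16, 2014 + 15 days = Jul 31, 2014.
Exposure occurs: Jun 17, 2014.
Symptom onset occurs: Jun 17, 2014 + 5 weeks = Jul 22, 2014.
The patient is tested: Jul 22, 2014 + 6 days = Jul 28, 2014.
Both prerequisites met — the test result is returned (Jul 31, 2014), the patient is tested (Jul 28, 2014); the later is Jul 31, 2014.
Isolation begins: Jul 31, 2014 + 7 days = Aug 7, 2014.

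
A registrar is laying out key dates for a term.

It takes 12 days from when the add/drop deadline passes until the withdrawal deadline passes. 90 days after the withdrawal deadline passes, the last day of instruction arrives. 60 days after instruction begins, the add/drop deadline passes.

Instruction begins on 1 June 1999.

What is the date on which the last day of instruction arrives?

Instruction begins: Jun 1, 1999.
The add/drop deadline passes: Jun 1, 1999 + 60 days = Jul 31, 1999.
The withdrawal deadline passes: Jul 31, 1999 + 12 days = Aug 12, 1999.
The last day of instruction arrives: Aug 12, 1999 + 90 days = Nov 10, 1999.

10 November 1999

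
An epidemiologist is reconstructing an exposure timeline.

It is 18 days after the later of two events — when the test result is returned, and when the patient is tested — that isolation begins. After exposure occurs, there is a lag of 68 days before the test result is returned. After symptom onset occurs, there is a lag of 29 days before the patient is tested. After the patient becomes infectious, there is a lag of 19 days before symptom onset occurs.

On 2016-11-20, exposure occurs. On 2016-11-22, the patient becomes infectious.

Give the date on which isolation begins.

Exposure occurs: Nov 20, 2016.
The test result is returned: Nov 20, 2016 + 68 days = Jan 27, 2017.
The patient becomes infectious: Nov 22, 2016.
Symptom onset occurs: Nov 22, 2016 + 19 days = Dec 11, 2016.
The patient is tested: Dec 11, 2016 + 29 days = Jan 9, 2017.
Both prerequisites met — the test result is returned (Jan 27, 2017), the patient is tested (Jan 9, 2017); the later is Jan 27, 2017.
Isolation begins: Jan 27, 2017 + 18 days = Feb 14, 2017.

2017-02-14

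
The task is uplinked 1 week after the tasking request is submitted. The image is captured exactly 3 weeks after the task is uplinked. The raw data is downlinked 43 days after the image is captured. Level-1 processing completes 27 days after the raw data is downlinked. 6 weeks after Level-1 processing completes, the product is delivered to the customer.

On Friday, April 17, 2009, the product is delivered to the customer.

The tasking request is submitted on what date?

Friday, November 28, 2008

The product is delivered to the customer: Apr 17, 2009.
Level-1 processing completes: Apr 17, 2009 − 6 weeks = Mar 6, 2009.
The raw data is downlinked: Mar 6, 2009 − 27 days = Feb 7, 2009.
The image is captured: Feb 7, 2009 − 43 days = Dec 26, 2008.
The task is uplinked: Dec 26, 2008 − 3 weeks = Dec 5, 2008.
The tasking request is submitted: Dec 5, 2008 − 1 week = Nov 28, 2008.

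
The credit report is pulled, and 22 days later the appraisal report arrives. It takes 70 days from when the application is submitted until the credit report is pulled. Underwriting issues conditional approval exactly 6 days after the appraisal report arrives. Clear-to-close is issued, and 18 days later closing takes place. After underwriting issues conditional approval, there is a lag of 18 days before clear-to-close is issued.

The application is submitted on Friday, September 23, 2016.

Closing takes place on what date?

The application is submitted: Sep 23, 2016.
The credit report is pulled: Sep 23, 2016 + 70 days = Dec 2, 2016.
The appraisal report arrives: Dec 2, 2016 + 22 days = Dec 24, 2016.
Underwriting issues conditional approval: Dec 24, 2016 + 6 days = Dec 30, 2016.
Clear-to-close is issued: Dec 30, 2016 + 18 days = Jan 17, 2017.
Closing takes place: Jan 17, 2017 + 18 days = Feb 4, 2017.

Saturday, February 4, 2017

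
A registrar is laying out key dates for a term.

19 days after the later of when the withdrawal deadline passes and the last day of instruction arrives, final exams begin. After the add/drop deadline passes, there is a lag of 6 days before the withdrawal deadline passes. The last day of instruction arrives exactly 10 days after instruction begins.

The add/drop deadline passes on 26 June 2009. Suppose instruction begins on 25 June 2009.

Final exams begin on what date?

The add/drop deadline passes: Jun 26, 2009.
The withdrawal deadline passes: Jun 26, 2009 + 6 days = Jul 2, 2009.
Instruction begins: Jun 25, 2009.
The last day of instruction arrives: Jun 25, 2009 + 10 days = Jul 5, 2009.
Both prerequisites met — the withdrawal deadline passes (Jul 2, 2009), the last day of instruction arrives (Jul 5, 2009); the later is Jul 5, 2009.
Final exams begin: Jul 5, 2009 + 19 days = Jul 24, 2009.

24 July 2009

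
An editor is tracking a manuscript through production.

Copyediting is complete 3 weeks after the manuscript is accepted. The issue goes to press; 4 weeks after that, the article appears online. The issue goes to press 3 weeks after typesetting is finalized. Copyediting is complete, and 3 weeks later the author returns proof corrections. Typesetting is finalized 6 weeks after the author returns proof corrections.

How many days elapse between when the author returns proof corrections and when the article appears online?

91 days

Causal path: the author returns proof corrections → typesetting is finalized → the issue goes to press → the article appears online.
Total delay along the path: 6 + 3 + 4 weeks = 13 weeks = 91 days.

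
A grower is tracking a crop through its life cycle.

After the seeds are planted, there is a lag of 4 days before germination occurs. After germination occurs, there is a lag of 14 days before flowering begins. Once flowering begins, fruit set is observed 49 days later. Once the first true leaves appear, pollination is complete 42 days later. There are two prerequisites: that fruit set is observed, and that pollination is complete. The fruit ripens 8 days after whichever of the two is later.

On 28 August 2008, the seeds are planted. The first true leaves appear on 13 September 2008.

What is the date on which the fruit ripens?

The seeds are planted: Aug 28, 2008.
Germination occurs: Aug 28, 2008 + 4 days = Sep 1, 2008.
Flowering begins: Sep 1, 2008 + 14 days = Sep 15, 2008.
Fruit set is observed: Sep 15, 2008 + 49 days = Nov 3, 2008.
The first true leaves appear: Sep 13, 2008.
Pollination is complete: Sep 13, 2008 + 42 days = Oct 25, 2008.
Both prerequisites met — fruit set is observed (Nov 3, 2008), pollination is complete (Oct 25, 2008); the later is Nov 3, 2008.
The fruit ripens: Nov 3, 2008 + 8 days = Nov 11, 2008.

11 November 2008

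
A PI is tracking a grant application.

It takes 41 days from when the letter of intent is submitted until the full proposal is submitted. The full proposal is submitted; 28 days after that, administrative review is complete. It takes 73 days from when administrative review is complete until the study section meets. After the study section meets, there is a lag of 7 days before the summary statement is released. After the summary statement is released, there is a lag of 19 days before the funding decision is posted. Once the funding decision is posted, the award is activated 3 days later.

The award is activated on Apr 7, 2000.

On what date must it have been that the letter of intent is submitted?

Oct 19, 1999

The award is activated: Apr 7, 2000.
The funding decision is posted: Apr 7, 2000 − 3 days = Apr 4, 2000.
The summary statement is released: Apr 4, 2000 − 19 days = Mar 16, 2000.
The study section meets: Mar 16, 2000 − 7 days = Mar 9, 2000.
Administrative review is complete: Mar 9, 2000 − 73 days = Dec 27, 1999.
The full proposal is submitted: Dec 27, 1999 − 28 days = Nov 29, 1999.
The letter of intent is submitted: Nov 29, 1999 − 41 days = Oct 19, 1999.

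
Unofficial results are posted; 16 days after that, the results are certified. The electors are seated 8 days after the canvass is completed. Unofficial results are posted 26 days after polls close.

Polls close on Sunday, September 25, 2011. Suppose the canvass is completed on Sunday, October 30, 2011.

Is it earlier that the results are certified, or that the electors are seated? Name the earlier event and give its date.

The results are certified — Sunday, November 6, 2011

Polls close: Sep 25, 2011.
Unofficial results are posted: Sep 25, 2011 + 26 days = Oct 21, 2011.
The results are certified: Oct 21, 2011 + 16 days = Nov 6, 2011.
The canvass is completed: Oct 30, 2011.
The electors are seated: Oct 30, 2011 + 8 days = Nov 7, 2011.
Comparing: the results are certified on Nov 6, 2011 vs the electors are seated on Nov 7, 2011. Earlier: the results are certified.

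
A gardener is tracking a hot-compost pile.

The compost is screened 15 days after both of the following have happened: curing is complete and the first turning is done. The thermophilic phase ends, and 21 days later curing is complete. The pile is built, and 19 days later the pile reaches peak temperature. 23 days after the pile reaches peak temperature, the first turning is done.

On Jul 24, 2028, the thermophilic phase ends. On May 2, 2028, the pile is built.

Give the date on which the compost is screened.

The thermophilic phase ends: Jul 24, 2028.
Curing is complete: Jul 24, 2028 + 21 days = Aug 14, 2028.
The pile is built: May 2, 2028.
The pile reaches peak temperature: May 2, 2028 + 19 days = May 21, 2028.
The first turning is done: May 21, 2028 + 23 days = Jun 13, 2028.
Both prerequisites met — curing is complete (Aug 14, 2028), the first turning is done (Jun 13, 2028); the later is Aug 14, 2028.
The compost is screened: Aug 14, 2028 + 15 days = Aug 29, 2028.

Aug 29, 2028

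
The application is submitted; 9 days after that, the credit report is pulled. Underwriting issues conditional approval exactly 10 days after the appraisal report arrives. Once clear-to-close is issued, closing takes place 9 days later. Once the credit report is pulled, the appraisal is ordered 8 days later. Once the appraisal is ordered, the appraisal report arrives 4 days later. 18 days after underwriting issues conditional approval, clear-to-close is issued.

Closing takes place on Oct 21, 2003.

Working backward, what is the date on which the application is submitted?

Closing takes place: Oct 21, 2003.
Clear-to-close is issued: Oct 21, 2003 − 9 days = Oct 12, 2003.
Underwriting issues conditional approval: Oct 12, 2003 − 18 days = Sep 24, 2003.
The appraisal report arrives: Sep 24, 2003 − 10 days = Sep 14, 2003.
The appraisal is ordered: Sep 14, 2003 − 4 days = Sep 10, 2003.
The credit report is pulled: Sep 10, 2003 − 8 days = Sep 2, 2003.
The application is submitted: Sep 2, 2003 − 9 days = Aug 24, 2003.

Aug 24, 2003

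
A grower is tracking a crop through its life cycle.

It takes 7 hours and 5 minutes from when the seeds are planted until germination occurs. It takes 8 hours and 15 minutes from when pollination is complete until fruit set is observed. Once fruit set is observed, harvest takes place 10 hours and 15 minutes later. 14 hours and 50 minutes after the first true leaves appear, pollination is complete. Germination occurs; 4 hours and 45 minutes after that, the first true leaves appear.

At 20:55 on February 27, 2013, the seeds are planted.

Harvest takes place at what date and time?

The seeds are planted: 20:55 Feb 27, 2013.
Germination occurs: 20:55 Feb 27, 2013 + 7h05m = 04:00 Feb 28, 2013.
The first true leaves appear: 04:00 Feb 28, 2013 + 4h45m = 08:45 Feb 28, 2013.
Pollination is complete: 08:45 Feb 28, 2013 + 14h50m = 23:35 Feb 28, 2013.
Fruit set is observed: 23:35 Feb 28, 2013 + 8h15m = 07:50 Mar 1, 2013.
Harvest takes place: 07:50 Mar 1, 2013 + 10h15m = 18:05 Mar 1, 2013.

18:05 on March 1, 2013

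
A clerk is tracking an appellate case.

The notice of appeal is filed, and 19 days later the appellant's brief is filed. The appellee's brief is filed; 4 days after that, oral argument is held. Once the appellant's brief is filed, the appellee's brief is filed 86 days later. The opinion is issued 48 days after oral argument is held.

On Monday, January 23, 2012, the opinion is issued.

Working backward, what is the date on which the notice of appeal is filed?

Friday, August 19, 2011

The opinion is issued: Jan 23, 2012.
Oral argument is held: Jan 23, 2012 − 48 days = Dec 6, 2011.
The appellee's brief is filed: Dec 6, 2011 − 4 days = Dec 2, 2011.
The appellant's brief is filed: Dec 2, 2011 − 86 days = Sep 7, 2011.
The notice of appeal is filed: Sep 7, 2011 − 19 days = Aug 19, 2011.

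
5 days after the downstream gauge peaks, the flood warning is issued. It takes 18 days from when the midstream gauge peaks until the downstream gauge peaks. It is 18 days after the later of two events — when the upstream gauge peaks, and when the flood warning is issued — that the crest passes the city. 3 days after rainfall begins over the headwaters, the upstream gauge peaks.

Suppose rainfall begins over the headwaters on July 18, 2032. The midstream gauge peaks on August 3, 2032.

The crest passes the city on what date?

September 13, 2032

Rainfall begins over the headwaters: Jul 18, 2032.
The upstream gauge peaks: Jul 18, 2032 + 3 days = Jul 21, 2032.
The midstream gauge peaks: Aug 3, 2032.
The downstream gauge peaks: Aug 3, 2032 + 18 days = Aug 21, 2032.
The flood warning is issued: Aug 21, 2032 + 5 days = Aug 26, 2032.
Both prerequisites met — the upstream gauge peaks (Jul 21, 2032), the flood warning is issued (Aug 26, 2032); the later is Aug 26, 2032.
The crest passes the city: Aug 26, 2032 + 18 days = Sep 13, 2032.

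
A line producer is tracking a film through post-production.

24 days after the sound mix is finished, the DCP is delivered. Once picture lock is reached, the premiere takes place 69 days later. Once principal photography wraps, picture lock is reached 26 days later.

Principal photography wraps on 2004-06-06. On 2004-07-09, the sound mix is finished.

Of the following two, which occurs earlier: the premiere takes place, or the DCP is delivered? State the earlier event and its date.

The DCP is delivered — 2004-08-02

Principal photography wraps: Jun 6, 2004.
Picture lock is reached: Jun 6, 2004 + 26 days = Jul 2, 2004.
The premiere takes place: Jul 2, 2004 + 69 days = Sep 9, 2004.
The sound mix is finished: Jul 9, 2004.
The DCP is delivered: Jul 9, 2004 + 24 days = Aug 2, 2004.
Comparing: the premiere takes place on Sep 9, 2004 vs the DCP is delivered on Aug 2, 2004. Earlier: the DCP is delivered.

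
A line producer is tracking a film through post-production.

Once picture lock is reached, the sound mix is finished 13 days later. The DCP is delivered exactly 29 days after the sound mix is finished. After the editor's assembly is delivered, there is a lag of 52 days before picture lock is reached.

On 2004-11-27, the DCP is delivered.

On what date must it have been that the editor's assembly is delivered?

The DCP is delivered: Nov 27, 2004.
The sound mix is finished: Nov 27, 2004 − 29 days = Oct 29, 2004.
Picture lock is reached: Oct 29, 2004 − 13 days = Oct 16, 2004.
The editor's assembly is delivered: Oct 16, 2004 − 52 days = Aug 25, 2004.

2004-08-25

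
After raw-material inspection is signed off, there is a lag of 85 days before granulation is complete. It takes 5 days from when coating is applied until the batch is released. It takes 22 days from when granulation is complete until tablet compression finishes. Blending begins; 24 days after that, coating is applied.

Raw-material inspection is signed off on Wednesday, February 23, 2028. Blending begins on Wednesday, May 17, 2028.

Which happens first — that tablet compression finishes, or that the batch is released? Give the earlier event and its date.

Raw-material inspection is signed off: Feb 23, 2028.
Granulation is complete: Feb 23, 2028 + 85 days = May 18, 2028.
Tablet compression finishes: May 18, 2028 + 22 days = Jun 9, 2028.
Blending begins: May 17, 2028.
Coating is applied: May 17, 2028 + 24 days = Jun 10, 2028.
The batch is released: Jun 10, 2028 + 5 days = Jun 15, 2028.
Comparing: tablet compression finishes on Jun 9, 2028 vs the batch is released on Jun 15, 2028. Earlier: tablet compression finishes.

Tablet compression finishes — Friday, June 9, 2028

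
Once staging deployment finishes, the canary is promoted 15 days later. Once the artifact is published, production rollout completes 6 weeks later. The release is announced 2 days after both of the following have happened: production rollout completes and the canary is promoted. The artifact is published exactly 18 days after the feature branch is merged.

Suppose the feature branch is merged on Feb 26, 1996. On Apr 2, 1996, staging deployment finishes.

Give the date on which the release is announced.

Apr 28, 1996

The feature branch is merged: Feb 26, 1996.
The artifact is published: Feb 26, 1996 + 18 days = Mar 15, 1996.
Production rollout completes: Mar 15, 1996 + 6 weeks = Apr 26, 1996.
Staging deployment finishes: Apr 2, 1996.
The canary is promoted: Apr 2, 1996 + 15 days = Apr 17, 1996.
Both prerequisites met — production rollout completes (Apr 26, 1996), the canary is promoted (Apr 17, 1996); the later is Apr 26, 1996.
The release is announced: Apr 26, 1996 + 2 days = Apr 28, 1996.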